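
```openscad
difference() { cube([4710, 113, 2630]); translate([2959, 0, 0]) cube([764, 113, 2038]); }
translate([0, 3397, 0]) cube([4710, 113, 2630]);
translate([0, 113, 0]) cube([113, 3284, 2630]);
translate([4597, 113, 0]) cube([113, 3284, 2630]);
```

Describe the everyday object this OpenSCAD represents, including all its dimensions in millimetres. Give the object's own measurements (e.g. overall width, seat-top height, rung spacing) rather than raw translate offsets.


A single room: four walls, each 2630 mm tall and 113 mm thick, enclosing an outside footprint 4710×3510 mm (x × y), no floor or roof. The front and back walls (−y and +y sides) run the full x-width; the side walls fit between their inner faces. A door opening 764 mm wide and 2038 mm tall is cut through the front wall from the floor up, its −x edge 2959 mm from the wall's −x end.


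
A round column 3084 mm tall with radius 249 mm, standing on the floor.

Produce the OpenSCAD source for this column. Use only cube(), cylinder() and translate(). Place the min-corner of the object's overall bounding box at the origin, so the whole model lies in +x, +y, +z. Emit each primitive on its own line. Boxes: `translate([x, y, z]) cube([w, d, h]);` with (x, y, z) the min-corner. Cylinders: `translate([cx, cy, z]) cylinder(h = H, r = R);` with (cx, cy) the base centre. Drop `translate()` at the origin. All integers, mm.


translate([249, 249, 0]) cylinder(h = 3084, r = 249);


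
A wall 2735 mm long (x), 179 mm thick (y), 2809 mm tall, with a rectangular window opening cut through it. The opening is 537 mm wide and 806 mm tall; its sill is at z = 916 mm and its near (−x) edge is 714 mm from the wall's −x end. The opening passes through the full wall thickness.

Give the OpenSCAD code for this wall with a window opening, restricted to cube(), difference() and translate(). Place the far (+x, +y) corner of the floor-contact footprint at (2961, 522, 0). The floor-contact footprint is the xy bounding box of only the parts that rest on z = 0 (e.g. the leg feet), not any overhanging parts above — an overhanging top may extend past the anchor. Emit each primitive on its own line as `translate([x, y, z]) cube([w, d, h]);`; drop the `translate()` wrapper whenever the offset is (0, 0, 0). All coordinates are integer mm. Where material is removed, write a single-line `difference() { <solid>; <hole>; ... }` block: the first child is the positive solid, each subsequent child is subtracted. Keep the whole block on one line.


difference() { translate([226, 343, 0]) cube([2735, 179, 2809]); translate([940, 343, 916]) cube([537, 179, 806]); }


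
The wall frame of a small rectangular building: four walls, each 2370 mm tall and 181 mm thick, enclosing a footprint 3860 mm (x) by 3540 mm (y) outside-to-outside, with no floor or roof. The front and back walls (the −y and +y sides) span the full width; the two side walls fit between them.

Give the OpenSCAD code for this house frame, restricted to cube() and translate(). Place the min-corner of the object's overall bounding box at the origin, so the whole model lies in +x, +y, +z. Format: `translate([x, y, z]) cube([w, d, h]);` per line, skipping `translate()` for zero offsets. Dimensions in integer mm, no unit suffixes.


cube([3860, 181, 2370]);
translate([0, 3359, 0]) cube([3860, 181, 2370]);
translate([0, 181, 0]) cube([181, 3178, 2370]);
translate([3679, 181, 0]) cube([181, 3178, 2370]);


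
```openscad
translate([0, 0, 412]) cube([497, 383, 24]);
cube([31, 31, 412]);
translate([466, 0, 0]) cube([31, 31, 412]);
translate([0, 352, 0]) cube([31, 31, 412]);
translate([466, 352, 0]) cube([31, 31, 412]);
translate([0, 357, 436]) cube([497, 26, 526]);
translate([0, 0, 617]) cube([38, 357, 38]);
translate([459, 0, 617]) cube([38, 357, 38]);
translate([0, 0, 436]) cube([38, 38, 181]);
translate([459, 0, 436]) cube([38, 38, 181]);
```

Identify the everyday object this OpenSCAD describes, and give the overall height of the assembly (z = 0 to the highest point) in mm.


A chair. The overall height is 962 mm.

A slab on four corner posts with a tall panel at the back — a chair. The seat slab sits at z = 412 with thickness 24, and the 526 mm backrest starts at the seat top, so the overall height is 412 + 24 + 526 = 962 mm.


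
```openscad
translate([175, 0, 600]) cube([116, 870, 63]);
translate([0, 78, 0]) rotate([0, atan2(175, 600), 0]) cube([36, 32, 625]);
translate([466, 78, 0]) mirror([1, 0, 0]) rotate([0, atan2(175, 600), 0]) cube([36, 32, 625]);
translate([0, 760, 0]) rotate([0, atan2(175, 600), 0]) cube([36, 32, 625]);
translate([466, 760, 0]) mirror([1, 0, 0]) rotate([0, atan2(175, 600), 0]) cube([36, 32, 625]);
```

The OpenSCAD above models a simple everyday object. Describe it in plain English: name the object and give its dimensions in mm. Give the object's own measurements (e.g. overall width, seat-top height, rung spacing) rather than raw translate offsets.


A sawhorse. A 116×870×63 mm beam (x, y, z) sits on two A-frame leg pairs. Each pair is two raked legs of 36×32 mm section (32 mm along y) splaying symmetrically in x. Each leg rises 600 mm vertically over 175 mm of horizontal reach and is 625 mm long along its own axis. Every leg's outer bottom edge rests on the floor and its outer top edge meets a bottom edge of the beam — the left legs (tilting toward +x) meet the beam's −x bottom edge, the right legs (their mirror images, tilting toward −x) meet its +x bottom edge — so the leg tops tuck under the beam, the beam's underside is 600 mm above the floor, and the feet are 466 mm apart outside-to-outside with the beam centred between them. The two leg pairs are set in 78 mm from either end of the beam.


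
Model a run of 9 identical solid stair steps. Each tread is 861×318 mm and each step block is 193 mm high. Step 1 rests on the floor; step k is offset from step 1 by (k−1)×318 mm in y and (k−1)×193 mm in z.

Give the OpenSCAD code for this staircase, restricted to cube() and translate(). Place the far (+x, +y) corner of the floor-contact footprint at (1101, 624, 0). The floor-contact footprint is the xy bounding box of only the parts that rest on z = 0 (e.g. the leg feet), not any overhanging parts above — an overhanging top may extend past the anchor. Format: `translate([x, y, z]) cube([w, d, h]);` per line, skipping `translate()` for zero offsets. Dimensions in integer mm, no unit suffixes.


translate([240, 306, 0]) cube([861, 318, 193]);
translate([240, 624, 193]) cube([861, 318, 193]);
translate([240, 942, 386]) cube([861, 318, 193]);
translate([240, 1260, 579]) cube([861, 318, 193]);
translate([240, 1578, 772]) cube([861, 318, 193]);
translate([240, 1896, 965]) cube([861, 318, 193]);
translate([240, 2214, 1158]) cube([861, 318, 193]);
translate([240, 2532, 1351]) cube([861, 318, 193]);
translate([240, 2850, 1544]) cube([861, 318, 193]);


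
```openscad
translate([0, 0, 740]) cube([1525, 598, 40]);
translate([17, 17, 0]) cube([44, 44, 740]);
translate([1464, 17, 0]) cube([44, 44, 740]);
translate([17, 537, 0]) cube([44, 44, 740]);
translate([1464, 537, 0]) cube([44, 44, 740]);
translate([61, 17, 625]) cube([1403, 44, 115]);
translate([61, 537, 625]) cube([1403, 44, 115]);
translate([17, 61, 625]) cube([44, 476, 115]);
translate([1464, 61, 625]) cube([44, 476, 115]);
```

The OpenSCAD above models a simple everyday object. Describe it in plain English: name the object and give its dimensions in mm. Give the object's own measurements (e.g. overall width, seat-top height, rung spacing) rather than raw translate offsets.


A table: top 1525 mm (x) × 598 mm (y), 40 mm thick, upper face at z = 780 mm, on four 44×44 mm square legs, each inset 17 mm from the nearest pair of top edges from z = 0 to the bottom of the top. Four apron rails, 44 mm thick and 115 mm tall, run between adjacent legs with their top edges flush with the underside of the top and their outer faces flush with the legs' outer faces.


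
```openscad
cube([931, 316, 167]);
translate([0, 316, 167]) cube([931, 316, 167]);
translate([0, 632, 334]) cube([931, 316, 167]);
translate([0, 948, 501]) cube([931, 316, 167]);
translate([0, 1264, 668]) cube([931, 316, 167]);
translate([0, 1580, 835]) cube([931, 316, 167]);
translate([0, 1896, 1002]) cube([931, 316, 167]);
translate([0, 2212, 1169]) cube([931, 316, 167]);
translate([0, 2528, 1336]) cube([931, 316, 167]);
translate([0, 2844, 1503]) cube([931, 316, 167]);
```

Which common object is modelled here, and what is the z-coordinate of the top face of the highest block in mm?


A staircase. The total rise is 1670 mm.

10 identical blocks, each offset up and back from the previous — a staircase. Each step is 167 mm tall and there are 10 of them, so the total rise is 10 × 167 = 1670 mm.


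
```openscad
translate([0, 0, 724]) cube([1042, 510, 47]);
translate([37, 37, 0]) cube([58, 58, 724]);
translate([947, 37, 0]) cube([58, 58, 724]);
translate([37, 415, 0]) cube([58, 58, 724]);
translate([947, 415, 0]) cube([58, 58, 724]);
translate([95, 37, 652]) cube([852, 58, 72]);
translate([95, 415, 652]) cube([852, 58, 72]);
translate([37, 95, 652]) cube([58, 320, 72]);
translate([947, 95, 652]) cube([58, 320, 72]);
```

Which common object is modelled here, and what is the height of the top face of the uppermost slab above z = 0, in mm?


A table. The table height is 771 mm.

A 1042×510×47 slab sits at z = 724 on four 58 mm square posts — a table. The top surface is at 724 + 47 = 771 mm.


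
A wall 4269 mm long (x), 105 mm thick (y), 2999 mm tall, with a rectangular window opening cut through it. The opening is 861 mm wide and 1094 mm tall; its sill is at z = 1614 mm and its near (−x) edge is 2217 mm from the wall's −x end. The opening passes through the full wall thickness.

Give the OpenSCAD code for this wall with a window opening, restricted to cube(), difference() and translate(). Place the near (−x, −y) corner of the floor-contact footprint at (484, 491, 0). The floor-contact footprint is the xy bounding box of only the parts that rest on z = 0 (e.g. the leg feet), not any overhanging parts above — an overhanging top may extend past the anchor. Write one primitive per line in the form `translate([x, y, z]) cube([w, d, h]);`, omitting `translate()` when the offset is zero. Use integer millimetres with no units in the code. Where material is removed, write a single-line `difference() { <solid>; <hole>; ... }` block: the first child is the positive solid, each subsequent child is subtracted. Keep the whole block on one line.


difference() { translate([484, 491, 0]) cube([4269, 105, 2999]); translate([2701, 491, 1614]) cube([861, 105, 1094]); }


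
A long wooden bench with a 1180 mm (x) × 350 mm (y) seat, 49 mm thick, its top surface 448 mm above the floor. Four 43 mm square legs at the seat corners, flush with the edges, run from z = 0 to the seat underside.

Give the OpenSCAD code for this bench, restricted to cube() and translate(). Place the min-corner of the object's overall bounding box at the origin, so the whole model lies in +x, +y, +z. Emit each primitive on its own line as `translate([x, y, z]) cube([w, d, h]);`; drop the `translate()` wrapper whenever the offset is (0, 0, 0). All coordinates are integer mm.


translate([0, 0, 399]) cube([1180, 350, 49]);
cube([43, 43, 399]);
translate([0, 307, 0]) cube([43, 43, 399]);
translate([1137, 0, 0]) cube([43, 43, 399]);
translate([1137, 307, 0]) cube([43, 43, 399]);


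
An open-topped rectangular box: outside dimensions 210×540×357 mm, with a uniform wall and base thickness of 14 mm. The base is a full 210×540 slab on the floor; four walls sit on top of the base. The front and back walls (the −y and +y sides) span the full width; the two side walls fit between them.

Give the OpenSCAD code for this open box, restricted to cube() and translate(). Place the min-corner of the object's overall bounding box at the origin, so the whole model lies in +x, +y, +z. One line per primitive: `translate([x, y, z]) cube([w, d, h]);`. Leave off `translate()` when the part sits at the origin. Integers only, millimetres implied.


cube([210, 540, 14]);
translate([0, 0, 14]) cube([210, 14, 343]);
translate([0, 526, 14]) cube([210, 14, 343]);
translate([0, 14, 14]) cube([14, 512, 343]);
translate([196, 14, 14]) cube([14, 512, 343]);


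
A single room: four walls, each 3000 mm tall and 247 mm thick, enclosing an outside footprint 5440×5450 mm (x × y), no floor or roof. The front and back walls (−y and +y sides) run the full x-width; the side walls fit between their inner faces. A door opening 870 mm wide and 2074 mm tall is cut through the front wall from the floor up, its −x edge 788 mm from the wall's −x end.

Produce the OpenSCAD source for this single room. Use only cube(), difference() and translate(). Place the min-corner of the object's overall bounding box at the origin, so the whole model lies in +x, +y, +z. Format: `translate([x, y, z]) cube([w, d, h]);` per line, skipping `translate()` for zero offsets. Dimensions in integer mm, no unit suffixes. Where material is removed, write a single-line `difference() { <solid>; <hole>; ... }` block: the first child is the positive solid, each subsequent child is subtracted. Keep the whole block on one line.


difference() { cube([5440, 247, 3000]); translate([788, 0, 0]) cube([870, 247, 2074]); }
translate([0, 5203, 0]) cube([5440, 247, 3000]);
translate([0, 247, 0]) cube([247, 4956, 3000]);
translate([5193, 247, 0]) cube([247, 4956, 3000]);


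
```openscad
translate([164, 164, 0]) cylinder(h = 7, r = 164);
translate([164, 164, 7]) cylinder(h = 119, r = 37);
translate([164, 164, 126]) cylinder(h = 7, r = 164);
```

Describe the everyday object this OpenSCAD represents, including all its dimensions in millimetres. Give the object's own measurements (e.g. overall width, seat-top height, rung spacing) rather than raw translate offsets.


A spool: two coaxial disc flanges of radius 164 mm and thickness 7 mm, joined by a core cylinder of radius 37 mm and height 119 mm. The lower flange rests on z = 0 and the three cylinders share a vertical axis.


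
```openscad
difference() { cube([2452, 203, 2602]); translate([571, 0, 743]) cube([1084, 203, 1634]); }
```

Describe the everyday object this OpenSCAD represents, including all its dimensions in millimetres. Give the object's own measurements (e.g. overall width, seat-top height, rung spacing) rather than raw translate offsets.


A wall 2452 mm long (x), 203 mm thick (y), 2602 mm tall, with a rectangular window opening cut through it. The opening is 1084 mm wide and 1634 mm tall; its sill is at z = 743 mm and its near (−x) edge is 571 mm from the wall's −x end. The opening passes through the full wall thickness.


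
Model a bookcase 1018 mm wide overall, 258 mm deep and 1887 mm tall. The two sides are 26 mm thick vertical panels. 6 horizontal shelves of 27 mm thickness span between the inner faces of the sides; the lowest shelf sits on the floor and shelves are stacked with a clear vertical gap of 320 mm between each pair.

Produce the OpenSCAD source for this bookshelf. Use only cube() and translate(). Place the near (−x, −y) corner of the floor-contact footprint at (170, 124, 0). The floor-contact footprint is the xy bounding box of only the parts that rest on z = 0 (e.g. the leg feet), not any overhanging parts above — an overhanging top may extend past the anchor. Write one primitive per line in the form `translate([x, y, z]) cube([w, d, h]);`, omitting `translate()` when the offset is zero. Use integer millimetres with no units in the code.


translate([170, 124, 0]) cube([26, 258, 1887]);
translate([1162, 124, 0]) cube([26, 258, 1887]);
translate([196, 124, 0]) cube([966, 258, 27]);
translate([196, 124, 347]) cube([966, 258, 27]);
translate([196, 124, 694]) cube([966, 258, 27]);
translate([196, 124, 1041]) cube([966, 258, 27]);
translate([196, 124, 1388]) cube([966, 258, 27]);
translate([196, 124, 1735]) cube([966, 258, 27]);


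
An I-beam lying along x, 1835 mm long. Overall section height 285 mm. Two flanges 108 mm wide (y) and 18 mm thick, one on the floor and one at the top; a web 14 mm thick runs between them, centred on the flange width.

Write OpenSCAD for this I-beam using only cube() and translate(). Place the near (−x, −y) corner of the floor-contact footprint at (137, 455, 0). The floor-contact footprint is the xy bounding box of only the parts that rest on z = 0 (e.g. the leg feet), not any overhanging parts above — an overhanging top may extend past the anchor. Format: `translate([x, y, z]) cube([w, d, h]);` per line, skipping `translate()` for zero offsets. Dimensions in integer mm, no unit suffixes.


translate([137, 455, 0]) cube([1835, 108, 18]);
translate([137, 502, 18]) cube([1835, 14, 249]);
translate([137, 455, 267]) cube([1835, 108, 18]);


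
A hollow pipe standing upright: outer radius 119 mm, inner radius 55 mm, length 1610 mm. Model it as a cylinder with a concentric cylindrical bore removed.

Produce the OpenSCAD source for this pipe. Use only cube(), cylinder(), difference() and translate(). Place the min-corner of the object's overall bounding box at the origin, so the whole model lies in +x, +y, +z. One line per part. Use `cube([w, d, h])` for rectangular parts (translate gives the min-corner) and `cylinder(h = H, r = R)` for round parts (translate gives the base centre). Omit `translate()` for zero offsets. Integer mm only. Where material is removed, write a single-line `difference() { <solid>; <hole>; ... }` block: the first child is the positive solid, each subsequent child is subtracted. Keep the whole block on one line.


difference() { translate([119, 119, 0]) cylinder(h = 1610, r = 119); translate([119, 119, 0]) cylinder(h = 1610, r = 55); }


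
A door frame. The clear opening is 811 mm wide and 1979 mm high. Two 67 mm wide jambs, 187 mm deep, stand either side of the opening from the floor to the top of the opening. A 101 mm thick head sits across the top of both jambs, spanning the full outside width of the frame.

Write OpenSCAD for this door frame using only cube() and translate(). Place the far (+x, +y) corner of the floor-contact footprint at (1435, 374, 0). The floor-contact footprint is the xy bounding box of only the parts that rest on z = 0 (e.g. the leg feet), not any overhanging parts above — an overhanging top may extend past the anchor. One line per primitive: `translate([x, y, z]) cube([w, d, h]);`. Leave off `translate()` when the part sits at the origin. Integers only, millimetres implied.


translate([490, 187, 0]) cube([67, 187, 1979]);
translate([1368, 187, 0]) cube([67, 187, 1979]);
translate([490, 187, 1979]) cube([945, 187, 101]);


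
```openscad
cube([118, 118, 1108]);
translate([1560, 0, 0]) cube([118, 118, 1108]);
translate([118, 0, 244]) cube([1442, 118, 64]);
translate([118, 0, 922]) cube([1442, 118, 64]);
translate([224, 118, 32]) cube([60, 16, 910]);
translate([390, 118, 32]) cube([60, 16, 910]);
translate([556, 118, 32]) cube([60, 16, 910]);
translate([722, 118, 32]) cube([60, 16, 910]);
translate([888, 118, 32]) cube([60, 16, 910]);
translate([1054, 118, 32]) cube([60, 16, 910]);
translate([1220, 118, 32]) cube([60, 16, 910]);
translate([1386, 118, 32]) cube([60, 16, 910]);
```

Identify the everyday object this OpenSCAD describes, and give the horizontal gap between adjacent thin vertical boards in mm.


A fence section. The picket gap is 106 mm.

Two posts, two rails, 8 pickets — a fence section. Span 1442 mm holds 8 pickets of 60 mm with 9 equal gaps: ⌊(1442 − 8·60) / 9⌋ = 106 mm.


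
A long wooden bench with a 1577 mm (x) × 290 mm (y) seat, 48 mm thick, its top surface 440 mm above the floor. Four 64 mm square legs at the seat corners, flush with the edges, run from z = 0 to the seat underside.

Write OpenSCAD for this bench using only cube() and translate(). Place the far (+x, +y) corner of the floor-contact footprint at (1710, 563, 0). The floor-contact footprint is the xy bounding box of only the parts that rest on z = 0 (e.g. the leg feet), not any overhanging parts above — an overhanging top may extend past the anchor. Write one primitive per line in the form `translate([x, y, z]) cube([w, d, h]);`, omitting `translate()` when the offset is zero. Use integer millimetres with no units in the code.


translate([133, 273, 392]) cube([1577, 290, 48]);
translate([133, 273, 0]) cube([64, 64, 392]);
translate([133, 499, 0]) cube([64, 64, 392]);
translate([1646, 273, 0]) cube([64, 64, 392]);
translate([1646, 499, 0]) cube([64, 64, 392]);


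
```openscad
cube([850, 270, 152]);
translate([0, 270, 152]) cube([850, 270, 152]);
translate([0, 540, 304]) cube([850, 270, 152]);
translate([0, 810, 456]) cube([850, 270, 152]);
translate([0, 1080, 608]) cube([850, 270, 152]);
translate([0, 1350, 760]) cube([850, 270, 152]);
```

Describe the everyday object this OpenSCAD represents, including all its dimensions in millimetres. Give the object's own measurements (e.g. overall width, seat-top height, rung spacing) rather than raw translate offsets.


A straight staircase of 6 solid steps. Each step is 850 mm wide (x), 270 mm deep (y, the going) and 152 mm tall (the rise). The first step rests on the floor; each subsequent step sits one going further in +y and one rise higher in +z, directly behind and above the previous step with no overlap.


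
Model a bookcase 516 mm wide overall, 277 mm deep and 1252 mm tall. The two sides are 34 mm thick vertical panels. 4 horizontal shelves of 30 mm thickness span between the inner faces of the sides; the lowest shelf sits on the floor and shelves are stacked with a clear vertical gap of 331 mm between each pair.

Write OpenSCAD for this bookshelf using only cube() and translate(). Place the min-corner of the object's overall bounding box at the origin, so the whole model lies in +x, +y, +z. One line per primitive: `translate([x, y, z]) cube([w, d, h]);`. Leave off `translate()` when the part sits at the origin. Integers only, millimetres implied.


cube([34, 277, 1252]);
translate([482, 0, 0]) cube([34, 277, 1252]);
translate([34, 0, 0]) cube([448, 277, 30]);
translate([34, 0, 361]) cube([448, 277, 30]);
translate([34, 0, 722]) cube([448, 277, 30]);
translate([34, 0, 1083]) cube([448, 277, 30]);


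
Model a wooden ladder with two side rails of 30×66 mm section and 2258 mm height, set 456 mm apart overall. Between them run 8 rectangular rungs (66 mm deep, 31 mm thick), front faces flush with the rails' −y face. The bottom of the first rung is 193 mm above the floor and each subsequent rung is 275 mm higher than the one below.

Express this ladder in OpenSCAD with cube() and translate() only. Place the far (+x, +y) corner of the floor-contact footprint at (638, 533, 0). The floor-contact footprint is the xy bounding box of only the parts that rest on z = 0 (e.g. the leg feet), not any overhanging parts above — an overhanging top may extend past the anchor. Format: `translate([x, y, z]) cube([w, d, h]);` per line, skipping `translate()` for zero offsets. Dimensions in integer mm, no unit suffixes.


// rung span = 456 - 2*30 = 396
// rung[k] z = 193 + k*275
translate([182, 467, 0]) cube([30, 66, 2258]);
translate([608, 467, 0]) cube([30, 66, 2258]);
translate([212, 467, 193]) cube([396, 66, 31]);
translate([212, 467, 468]) cube([396, 66, 31]);
translate([212, 467, 743]) cube([396, 66, 31]);
translate([212, 467, 1018]) cube([396, 66, 31]);
translate([212, 467, 1293]) cube([396, 66, 31]);
translate([212, 467, 1568]) cube([396, 66, 31]);
translate([212, 467, 1843]) cube([396, 66, 31]);
translate([212, 467, 2118]) cube([396, 66, 31]);


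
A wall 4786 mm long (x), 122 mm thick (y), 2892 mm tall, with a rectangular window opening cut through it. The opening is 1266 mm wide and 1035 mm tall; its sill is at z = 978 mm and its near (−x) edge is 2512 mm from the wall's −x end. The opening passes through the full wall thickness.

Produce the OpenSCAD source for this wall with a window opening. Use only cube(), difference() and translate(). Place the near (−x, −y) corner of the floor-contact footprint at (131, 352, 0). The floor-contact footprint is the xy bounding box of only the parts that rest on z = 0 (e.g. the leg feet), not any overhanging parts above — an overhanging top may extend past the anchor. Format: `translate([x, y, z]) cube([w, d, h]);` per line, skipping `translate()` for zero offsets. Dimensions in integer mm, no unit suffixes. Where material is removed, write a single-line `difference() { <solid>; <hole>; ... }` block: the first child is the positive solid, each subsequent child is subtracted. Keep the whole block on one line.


difference() { translate([131, 352, 0]) cube([4786, 122, 2892]); translate([2643, 352, 978]) cube([1266, 122, 1035]); }


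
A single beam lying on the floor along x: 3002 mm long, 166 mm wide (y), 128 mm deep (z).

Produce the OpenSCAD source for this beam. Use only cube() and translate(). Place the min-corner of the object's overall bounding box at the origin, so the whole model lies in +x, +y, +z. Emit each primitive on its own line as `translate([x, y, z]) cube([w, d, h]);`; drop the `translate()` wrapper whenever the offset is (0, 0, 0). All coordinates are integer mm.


cube([3002, 166, 128]);


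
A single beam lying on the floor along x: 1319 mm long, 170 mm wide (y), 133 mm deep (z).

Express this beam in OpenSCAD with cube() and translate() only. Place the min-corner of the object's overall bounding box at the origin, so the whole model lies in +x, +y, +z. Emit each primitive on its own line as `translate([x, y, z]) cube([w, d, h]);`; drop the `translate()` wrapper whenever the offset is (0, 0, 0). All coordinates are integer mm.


cube([1319, 170, 133]);


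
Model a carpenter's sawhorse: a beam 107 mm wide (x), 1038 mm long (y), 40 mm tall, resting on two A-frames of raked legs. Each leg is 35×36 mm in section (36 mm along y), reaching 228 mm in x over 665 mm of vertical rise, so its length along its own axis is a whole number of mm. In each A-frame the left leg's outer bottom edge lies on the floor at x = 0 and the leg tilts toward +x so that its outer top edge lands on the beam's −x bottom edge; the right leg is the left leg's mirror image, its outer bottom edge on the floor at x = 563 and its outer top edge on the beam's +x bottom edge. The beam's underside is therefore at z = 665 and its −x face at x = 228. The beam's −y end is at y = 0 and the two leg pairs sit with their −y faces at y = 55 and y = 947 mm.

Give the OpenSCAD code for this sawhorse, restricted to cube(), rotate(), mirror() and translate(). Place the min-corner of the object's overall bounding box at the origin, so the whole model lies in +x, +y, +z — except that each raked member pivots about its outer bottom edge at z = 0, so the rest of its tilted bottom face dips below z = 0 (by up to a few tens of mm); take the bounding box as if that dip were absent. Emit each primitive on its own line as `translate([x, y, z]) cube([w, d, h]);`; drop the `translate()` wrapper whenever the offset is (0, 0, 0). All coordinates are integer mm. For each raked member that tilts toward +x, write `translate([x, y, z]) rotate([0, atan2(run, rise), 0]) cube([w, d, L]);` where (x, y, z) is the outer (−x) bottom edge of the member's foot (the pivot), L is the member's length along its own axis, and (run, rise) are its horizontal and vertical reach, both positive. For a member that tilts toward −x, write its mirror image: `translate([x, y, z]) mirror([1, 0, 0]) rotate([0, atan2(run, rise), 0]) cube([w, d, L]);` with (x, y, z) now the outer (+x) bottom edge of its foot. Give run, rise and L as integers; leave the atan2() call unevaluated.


// leg length = √(228² + 665²) = 703
// right-leg outer foot x = 2·228 + 107 = 563
// beam min-corner = (228, 0, 665)
translate([228, 0, 665]) cube([107, 1038, 40]);
translate([0, 55, 0]) rotate([0, atan2(228, 665), 0]) cube([35, 36, 703]);
translate([563, 55, 0]) mirror([1, 0, 0]) rotate([0, atan2(228, 665), 0]) cube([35, 36, 703]);
translate([0, 947, 0]) rotate([0, atan2(228, 665), 0]) cube([35, 36, 703]);
translate([563, 947, 0]) mirror([1, 0, 0]) rotate([0, atan2(228, 665), 0]) cube([35, 36, 703]);


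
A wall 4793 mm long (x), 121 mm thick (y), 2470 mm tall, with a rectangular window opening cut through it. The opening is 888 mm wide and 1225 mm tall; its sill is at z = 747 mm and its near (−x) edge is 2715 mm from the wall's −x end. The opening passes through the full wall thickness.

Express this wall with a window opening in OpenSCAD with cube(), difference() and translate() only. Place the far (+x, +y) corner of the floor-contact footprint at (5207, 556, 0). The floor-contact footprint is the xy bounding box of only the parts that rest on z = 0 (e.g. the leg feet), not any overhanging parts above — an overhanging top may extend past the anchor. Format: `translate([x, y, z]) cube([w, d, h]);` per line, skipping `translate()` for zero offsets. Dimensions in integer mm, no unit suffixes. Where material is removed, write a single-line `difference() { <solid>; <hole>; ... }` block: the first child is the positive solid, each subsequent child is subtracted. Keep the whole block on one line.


difference() { translate([414, 435, 0]) cube([4793, 121, 2470]); translate([3129, 435, 747]) cube([888, 121, 1225]); }


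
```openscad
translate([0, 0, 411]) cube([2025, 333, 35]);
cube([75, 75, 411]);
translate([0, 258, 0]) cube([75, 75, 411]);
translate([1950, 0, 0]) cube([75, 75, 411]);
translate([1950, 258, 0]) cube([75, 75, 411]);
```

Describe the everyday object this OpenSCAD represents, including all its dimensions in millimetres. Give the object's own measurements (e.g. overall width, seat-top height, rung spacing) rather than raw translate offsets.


A bench: a 2025×333 mm seat slab, 35 mm thick, top at z = 446 mm, on four 75×75 mm square legs flush with the seat corners and standing on z = 0.


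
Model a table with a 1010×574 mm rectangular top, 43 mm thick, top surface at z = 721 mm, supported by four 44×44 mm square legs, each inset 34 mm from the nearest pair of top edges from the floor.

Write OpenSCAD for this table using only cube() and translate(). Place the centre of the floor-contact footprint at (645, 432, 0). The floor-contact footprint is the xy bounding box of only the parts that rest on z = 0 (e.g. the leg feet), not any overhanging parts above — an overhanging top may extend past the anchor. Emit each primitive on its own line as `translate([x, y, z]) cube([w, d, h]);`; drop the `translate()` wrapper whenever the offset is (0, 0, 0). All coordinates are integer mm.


translate([140, 145, 678]) cube([1010, 574, 43]);
translate([174, 179, 0]) cube([44, 44, 678]);
translate([1072, 179, 0]) cube([44, 44, 678]);
translate([174, 641, 0]) cube([44, 44, 678]);
translate([1072, 641, 0]) cube([44, 44, 678]);


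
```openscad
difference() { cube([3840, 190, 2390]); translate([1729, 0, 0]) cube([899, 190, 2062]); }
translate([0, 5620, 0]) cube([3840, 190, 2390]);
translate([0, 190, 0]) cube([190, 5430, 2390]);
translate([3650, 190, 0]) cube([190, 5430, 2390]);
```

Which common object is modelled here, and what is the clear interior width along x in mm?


A single room. The interior width is 3460 mm.

Four walls enclosing a rectangle with a door in the front wall — a room. Outside width 3840 minus two 190 mm walls gives 3460 mm.


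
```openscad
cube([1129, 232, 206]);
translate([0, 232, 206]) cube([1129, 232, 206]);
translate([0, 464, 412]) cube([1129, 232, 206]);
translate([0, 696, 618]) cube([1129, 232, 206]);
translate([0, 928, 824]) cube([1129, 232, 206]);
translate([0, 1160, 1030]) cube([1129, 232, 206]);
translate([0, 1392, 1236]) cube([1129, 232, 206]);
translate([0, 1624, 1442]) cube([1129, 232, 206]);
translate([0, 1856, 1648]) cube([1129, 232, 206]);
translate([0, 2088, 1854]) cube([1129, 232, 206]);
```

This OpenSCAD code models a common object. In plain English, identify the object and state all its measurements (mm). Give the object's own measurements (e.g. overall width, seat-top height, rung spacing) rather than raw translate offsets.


A straight staircase of 10 solid steps. Each step is 1129 mm wide (x), 232 mm deep (y, the going) and 206 mm tall (the rise). The first step rests on the floor; each subsequent step sits one going further in +y and one rise higher in +z, directly behind and above the previous step with no overlap.


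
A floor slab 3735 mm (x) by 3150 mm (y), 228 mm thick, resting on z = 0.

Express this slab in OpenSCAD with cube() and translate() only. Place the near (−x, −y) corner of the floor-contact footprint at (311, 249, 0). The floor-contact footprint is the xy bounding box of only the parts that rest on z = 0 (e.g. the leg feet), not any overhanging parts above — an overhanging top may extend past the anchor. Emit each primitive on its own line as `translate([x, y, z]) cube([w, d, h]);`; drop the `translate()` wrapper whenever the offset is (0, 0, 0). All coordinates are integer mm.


translate([311, 249, 0]) cube([3735, 3150, 228]);


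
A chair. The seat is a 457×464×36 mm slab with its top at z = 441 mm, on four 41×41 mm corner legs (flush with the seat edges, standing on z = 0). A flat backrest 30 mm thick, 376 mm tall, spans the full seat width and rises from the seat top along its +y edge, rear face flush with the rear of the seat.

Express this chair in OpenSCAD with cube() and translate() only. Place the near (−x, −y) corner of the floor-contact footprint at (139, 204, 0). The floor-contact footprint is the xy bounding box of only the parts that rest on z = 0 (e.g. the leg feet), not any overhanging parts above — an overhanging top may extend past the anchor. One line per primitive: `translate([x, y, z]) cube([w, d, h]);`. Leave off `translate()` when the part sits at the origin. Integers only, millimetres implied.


translate([139, 204, 405]) cube([457, 464, 36]);
translate([139, 204, 0]) cube([41, 41, 405]);
translate([555, 204, 0]) cube([41, 41, 405]);
translate([139, 627, 0]) cube([41, 41, 405]);
translate([555, 627, 0]) cube([41, 41, 405]);
translate([139, 638, 441]) cube([457, 30, 376]);


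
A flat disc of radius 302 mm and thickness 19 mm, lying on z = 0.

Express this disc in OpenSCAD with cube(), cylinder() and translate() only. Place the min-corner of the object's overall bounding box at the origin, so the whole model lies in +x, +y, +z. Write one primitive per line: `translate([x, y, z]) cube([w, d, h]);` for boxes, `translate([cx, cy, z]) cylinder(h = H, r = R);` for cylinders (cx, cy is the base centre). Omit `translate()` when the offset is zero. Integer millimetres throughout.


translate([302, 302, 0]) cylinder(h = 19, r = 302);


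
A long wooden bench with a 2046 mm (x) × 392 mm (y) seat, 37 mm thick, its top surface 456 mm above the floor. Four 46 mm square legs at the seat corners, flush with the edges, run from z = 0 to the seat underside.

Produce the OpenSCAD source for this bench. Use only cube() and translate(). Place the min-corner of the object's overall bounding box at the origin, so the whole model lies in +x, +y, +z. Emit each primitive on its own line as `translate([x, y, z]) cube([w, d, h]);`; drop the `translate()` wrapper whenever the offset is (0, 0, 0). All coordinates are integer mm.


// leg_h = 456 − 37 = 419
translate([0, 0, 419]) cube([2046, 392, 37]);
cube([46, 46, 419]);
translate([0, 346, 0]) cube([46, 46, 419]);
translate([2000, 0, 0]) cube([46, 46, 419]);
translate([2000, 346, 0]) cube([46, 46, 419]);


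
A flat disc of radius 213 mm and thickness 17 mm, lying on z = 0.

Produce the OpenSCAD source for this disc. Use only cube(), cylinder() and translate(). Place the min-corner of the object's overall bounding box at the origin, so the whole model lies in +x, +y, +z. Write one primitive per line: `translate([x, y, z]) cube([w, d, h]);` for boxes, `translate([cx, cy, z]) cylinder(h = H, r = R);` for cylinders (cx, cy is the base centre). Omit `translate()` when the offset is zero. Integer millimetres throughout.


translate([213, 213, 0]) cylinder(h = 17, r = 213);


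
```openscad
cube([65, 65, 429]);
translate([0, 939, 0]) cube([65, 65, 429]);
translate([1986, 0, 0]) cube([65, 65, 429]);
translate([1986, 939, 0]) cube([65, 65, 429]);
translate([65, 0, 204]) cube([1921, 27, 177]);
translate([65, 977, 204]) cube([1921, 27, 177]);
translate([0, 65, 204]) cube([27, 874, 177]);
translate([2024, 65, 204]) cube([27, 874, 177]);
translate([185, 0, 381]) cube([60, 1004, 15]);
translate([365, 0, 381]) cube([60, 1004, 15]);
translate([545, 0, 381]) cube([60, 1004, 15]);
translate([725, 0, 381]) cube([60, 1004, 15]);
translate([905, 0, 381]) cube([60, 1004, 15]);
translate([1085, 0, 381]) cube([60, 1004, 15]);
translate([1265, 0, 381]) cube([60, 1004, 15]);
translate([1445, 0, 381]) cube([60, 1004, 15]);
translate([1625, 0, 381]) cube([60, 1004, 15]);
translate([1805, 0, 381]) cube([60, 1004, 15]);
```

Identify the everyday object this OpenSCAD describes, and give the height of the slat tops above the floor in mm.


A bed frame. The slat-top height is 396 mm.

Four posts, four rails, and a row of slats — a bed frame. Slats sit on the rails at z = 204 + 177 = 381; with slat thickness 15, the top is 396 mm.


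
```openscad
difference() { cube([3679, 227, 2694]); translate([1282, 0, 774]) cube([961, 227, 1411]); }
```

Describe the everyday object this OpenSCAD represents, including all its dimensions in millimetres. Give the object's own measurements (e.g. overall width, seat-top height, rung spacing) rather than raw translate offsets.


A wall 3679 mm long (x), 227 mm thick (y), 2694 mm tall, with a rectangular window opening cut through it. The opening is 961 mm wide and 1411 mm tall; its sill is at z = 774 mm and its near (−x) edge is 1282 mm from the wall's −x end. The opening passes through the full wall thickness.


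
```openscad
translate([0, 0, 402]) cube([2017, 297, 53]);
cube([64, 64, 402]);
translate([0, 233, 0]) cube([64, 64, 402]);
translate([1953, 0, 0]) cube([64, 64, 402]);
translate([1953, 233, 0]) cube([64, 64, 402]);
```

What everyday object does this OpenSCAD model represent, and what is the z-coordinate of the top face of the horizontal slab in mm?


A bench. The seat-top height is 455 mm.

A long slab on four corner posts — a bench. The slab sits at z = 402 with thickness 53, so the top is 402 + 53 = 455 mm.


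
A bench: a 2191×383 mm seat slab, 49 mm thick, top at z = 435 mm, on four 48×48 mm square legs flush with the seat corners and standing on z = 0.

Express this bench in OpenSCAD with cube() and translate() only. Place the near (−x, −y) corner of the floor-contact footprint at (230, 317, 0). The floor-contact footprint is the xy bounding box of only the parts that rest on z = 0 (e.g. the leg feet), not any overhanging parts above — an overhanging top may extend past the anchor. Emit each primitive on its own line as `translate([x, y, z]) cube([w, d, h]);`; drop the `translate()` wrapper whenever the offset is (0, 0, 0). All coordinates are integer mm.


translate([230, 317, 386]) cube([2191, 383, 49]);
translate([230, 317, 0]) cube([48, 48, 386]);
translate([230, 652, 0]) cube([48, 48, 386]);
translate([2373, 317, 0]) cube([48, 48, 386]);
translate([2373, 652, 0]) cube([48, 48, 386]);


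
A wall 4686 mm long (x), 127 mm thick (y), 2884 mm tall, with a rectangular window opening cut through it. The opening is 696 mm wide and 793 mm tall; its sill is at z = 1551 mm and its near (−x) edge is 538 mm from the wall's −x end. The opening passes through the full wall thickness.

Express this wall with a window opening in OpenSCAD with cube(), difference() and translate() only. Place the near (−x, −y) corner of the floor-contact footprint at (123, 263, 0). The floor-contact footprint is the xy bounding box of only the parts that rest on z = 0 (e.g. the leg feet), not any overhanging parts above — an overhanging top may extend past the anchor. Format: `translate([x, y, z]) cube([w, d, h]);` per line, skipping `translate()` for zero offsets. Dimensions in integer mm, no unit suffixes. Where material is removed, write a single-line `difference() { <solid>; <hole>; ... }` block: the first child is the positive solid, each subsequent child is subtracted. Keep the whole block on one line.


difference() { translate([123, 263, 0]) cube([4686, 127, 2884]); translate([661, 263, 1551]) cube([696, 127, 793]); }
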